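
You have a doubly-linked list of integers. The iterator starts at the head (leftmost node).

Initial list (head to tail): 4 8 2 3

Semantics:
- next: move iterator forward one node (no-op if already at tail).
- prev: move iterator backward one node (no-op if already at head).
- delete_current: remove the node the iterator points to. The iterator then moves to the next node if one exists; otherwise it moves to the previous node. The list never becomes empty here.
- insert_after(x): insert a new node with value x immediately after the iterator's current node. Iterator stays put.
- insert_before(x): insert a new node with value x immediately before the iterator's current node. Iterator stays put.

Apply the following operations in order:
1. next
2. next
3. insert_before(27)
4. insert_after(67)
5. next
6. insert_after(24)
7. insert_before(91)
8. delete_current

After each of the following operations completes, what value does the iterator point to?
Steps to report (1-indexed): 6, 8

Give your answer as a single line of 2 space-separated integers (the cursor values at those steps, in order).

After 1 (next): list=[4, 8, 2, 3] cursor@8
After 2 (next): list=[4, 8, 2, 3] cursor@2
After 3 (insert_before(27)): list=[4, 8, 27, 2, 3] cursor@2
After 4 (insert_after(67)): list=[4, 8, 27, 2, 67, 3] cursor@2
After 5 (next): list=[4, 8, 27, 2, 67, 3] cursor@67
After 6 (insert_after(24)): list=[4, 8, 27, 2, 67, 24, 3] cursor@67
After 7 (insert_before(91)): list=[4, 8, 27, 2, 91, 67, 24, 3] cursor@67
After 8 (delete_current): list=[4, 8, 27, 2, 91, 24, 3] cursor@24

Answer: 67 24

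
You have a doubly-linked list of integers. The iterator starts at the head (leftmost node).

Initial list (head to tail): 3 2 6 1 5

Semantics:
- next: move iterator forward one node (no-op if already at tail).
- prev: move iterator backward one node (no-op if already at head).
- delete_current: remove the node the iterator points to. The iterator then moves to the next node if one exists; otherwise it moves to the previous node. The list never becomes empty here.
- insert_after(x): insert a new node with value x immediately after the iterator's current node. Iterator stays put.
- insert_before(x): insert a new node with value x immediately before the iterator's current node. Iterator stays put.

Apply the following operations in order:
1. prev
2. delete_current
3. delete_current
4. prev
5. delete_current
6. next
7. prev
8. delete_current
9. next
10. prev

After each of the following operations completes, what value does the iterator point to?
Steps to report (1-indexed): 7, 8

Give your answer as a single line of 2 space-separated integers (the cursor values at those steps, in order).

After 1 (prev): list=[3, 2, 6, 1, 5] cursor@3
After 2 (delete_current): list=[2, 6, 1, 5] cursor@2
After 3 (delete_current): list=[6, 1, 5] cursor@6
After 4 (prev): list=[6, 1, 5] cursor@6
After 5 (delete_current): list=[1, 5] cursor@1
After 6 (next): list=[1, 5] cursor@5
After 7 (prev): list=[1, 5] cursor@1
After 8 (delete_current): list=[5] cursor@5
After 9 (next): list=[5] cursor@5
After 10 (prev): list=[5] cursor@5

Answer: 1 5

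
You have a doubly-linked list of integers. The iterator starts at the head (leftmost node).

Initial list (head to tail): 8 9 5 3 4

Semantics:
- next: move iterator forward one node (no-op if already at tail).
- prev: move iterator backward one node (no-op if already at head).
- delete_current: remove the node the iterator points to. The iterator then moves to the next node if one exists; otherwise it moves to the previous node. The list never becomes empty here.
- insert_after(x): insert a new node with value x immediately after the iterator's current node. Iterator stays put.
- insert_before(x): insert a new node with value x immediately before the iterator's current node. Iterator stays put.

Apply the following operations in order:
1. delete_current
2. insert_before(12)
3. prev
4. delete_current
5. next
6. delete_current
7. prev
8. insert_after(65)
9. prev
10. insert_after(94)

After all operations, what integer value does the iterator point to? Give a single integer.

Answer: 9

Derivation:
After 1 (delete_current): list=[9, 5, 3, 4] cursor@9
After 2 (insert_before(12)): list=[12, 9, 5, 3, 4] cursor@9
After 3 (prev): list=[12, 9, 5, 3, 4] cursor@12
After 4 (delete_current): list=[9, 5, 3, 4] cursor@9
After 5 (next): list=[9, 5, 3, 4] cursor@5
After 6 (delete_current): list=[9, 3, 4] cursor@3
After 7 (prev): list=[9, 3, 4] cursor@9
After 8 (insert_after(65)): list=[9, 65, 3, 4] cursor@9
After 9 (prev): list=[9, 65, 3, 4] cursor@9
After 10 (insert_after(94)): list=[9, 94, 65, 3, 4] cursor@9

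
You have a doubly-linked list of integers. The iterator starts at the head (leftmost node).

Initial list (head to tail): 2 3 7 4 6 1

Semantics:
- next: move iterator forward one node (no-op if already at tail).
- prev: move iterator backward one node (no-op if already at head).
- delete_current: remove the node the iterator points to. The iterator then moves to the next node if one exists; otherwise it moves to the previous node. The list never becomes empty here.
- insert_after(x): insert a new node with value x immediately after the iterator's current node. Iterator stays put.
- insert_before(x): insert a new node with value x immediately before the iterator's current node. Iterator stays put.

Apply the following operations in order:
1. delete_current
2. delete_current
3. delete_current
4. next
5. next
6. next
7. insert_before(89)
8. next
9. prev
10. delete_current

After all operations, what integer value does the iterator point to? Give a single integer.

After 1 (delete_current): list=[3, 7, 4, 6, 1] cursor@3
After 2 (delete_current): list=[7, 4, 6, 1] cursor@7
After 3 (delete_current): list=[4, 6, 1] cursor@4
After 4 (next): list=[4, 6, 1] cursor@6
After 5 (next): list=[4, 6, 1] cursor@1
After 6 (next): list=[4, 6, 1] cursor@1
After 7 (insert_before(89)): list=[4, 6, 89, 1] cursor@1
After 8 (next): list=[4, 6, 89, 1] cursor@1
After 9 (prev): list=[4, 6, 89, 1] cursor@89
After 10 (delete_current): list=[4, 6, 1] cursor@1

Answer: 1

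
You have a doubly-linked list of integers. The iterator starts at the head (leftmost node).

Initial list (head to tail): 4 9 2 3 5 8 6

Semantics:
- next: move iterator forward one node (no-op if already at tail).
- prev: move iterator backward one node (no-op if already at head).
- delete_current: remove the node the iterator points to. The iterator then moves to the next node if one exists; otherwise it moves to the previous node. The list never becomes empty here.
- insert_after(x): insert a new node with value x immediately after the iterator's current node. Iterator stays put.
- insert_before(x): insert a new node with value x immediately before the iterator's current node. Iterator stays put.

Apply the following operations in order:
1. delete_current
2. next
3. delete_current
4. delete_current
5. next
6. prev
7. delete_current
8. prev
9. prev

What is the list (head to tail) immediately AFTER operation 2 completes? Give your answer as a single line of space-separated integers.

After 1 (delete_current): list=[9, 2, 3, 5, 8, 6] cursor@9
After 2 (next): list=[9, 2, 3, 5, 8, 6] cursor@2

Answer: 9 2 3 5 8 6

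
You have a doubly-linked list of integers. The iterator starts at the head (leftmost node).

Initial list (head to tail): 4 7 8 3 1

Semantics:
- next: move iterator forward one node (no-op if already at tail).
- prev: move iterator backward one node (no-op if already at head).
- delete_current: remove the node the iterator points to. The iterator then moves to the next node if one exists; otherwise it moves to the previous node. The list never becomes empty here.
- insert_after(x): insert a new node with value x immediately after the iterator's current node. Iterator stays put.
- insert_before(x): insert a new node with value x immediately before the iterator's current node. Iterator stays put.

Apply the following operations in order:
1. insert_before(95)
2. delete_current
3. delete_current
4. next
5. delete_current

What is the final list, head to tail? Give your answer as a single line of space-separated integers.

After 1 (insert_before(95)): list=[95, 4, 7, 8, 3, 1] cursor@4
After 2 (delete_current): list=[95, 7, 8, 3, 1] cursor@7
After 3 (delete_current): list=[95, 8, 3, 1] cursor@8
After 4 (next): list=[95, 8, 3, 1] cursor@3
After 5 (delete_current): list=[95, 8, 1] cursor@1

Answer: 95 8 1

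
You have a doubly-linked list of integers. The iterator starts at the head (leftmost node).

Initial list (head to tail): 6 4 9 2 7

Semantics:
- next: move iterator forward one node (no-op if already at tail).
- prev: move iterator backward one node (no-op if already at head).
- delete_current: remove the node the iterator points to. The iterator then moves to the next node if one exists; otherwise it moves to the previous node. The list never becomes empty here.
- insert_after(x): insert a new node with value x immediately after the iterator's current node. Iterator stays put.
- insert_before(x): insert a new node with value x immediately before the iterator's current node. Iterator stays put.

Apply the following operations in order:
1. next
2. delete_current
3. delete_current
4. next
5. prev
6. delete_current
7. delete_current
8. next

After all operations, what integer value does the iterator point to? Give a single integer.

After 1 (next): list=[6, 4, 9, 2, 7] cursor@4
After 2 (delete_current): list=[6, 9, 2, 7] cursor@9
After 3 (delete_current): list=[6, 2, 7] cursor@2
After 4 (next): list=[6, 2, 7] cursor@7
After 5 (prev): list=[6, 2, 7] cursor@2
After 6 (delete_current): list=[6, 7] cursor@7
After 7 (delete_current): list=[6] cursor@6
After 8 (next): list=[6] cursor@6

Answer: 6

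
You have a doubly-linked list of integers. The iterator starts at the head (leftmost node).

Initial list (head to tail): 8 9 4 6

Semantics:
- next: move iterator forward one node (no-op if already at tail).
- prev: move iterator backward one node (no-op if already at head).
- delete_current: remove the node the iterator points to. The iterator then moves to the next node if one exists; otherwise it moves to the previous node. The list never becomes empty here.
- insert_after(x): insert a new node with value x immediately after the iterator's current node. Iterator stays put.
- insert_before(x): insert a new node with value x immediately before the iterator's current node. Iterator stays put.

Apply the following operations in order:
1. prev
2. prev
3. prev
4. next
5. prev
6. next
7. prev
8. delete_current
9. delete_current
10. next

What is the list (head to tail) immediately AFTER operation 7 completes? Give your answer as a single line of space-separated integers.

After 1 (prev): list=[8, 9, 4, 6] cursor@8
After 2 (prev): list=[8, 9, 4, 6] cursor@8
After 3 (prev): list=[8, 9, 4, 6] cursor@8
After 4 (next): list=[8, 9, 4, 6] cursor@9
After 5 (prev): list=[8, 9, 4, 6] cursor@8
After 6 (next): list=[8, 9, 4, 6] cursor@9
After 7 (prev): list=[8, 9, 4, 6] cursor@8

Answer: 8 9 4 6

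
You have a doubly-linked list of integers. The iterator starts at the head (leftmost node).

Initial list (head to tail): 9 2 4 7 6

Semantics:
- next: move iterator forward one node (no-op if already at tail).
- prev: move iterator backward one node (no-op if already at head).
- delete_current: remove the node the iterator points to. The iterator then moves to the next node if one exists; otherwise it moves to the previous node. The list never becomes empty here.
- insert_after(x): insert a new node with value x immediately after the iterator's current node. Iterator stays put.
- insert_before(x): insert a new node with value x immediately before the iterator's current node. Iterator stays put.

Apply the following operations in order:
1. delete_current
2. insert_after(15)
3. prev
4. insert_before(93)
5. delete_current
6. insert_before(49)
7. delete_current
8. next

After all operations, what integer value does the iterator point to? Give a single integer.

After 1 (delete_current): list=[2, 4, 7, 6] cursor@2
After 2 (insert_after(15)): list=[2, 15, 4, 7, 6] cursor@2
After 3 (prev): list=[2, 15, 4, 7, 6] cursor@2
After 4 (insert_before(93)): list=[93, 2, 15, 4, 7, 6] cursor@2
After 5 (delete_current): list=[93, 15, 4, 7, 6] cursor@15
After 6 (insert_before(49)): list=[93, 49, 15, 4, 7, 6] cursor@15
After 7 (delete_current): list=[93, 49, 4, 7, 6] cursor@4
After 8 (next): list=[93, 49, 4, 7, 6] cursor@7

Answer: 7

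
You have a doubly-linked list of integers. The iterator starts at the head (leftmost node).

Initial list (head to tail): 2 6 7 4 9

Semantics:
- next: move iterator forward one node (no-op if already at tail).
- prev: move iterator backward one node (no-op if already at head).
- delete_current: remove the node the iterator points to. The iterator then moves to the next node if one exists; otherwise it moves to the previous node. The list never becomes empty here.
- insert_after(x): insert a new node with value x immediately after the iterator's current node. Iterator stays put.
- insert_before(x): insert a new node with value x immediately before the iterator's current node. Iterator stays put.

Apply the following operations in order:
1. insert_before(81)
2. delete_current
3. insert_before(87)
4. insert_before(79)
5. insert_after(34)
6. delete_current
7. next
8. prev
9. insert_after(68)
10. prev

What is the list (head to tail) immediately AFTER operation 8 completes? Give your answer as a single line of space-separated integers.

Answer: 81 87 79 34 7 4 9

Derivation:
After 1 (insert_before(81)): list=[81, 2, 6, 7, 4, 9] cursor@2
After 2 (delete_current): list=[81, 6, 7, 4, 9] cursor@6
After 3 (insert_before(87)): list=[81, 87, 6, 7, 4, 9] cursor@6
After 4 (insert_before(79)): list=[81, 87, 79, 6, 7, 4, 9] cursor@6
After 5 (insert_after(34)): list=[81, 87, 79, 6, 34, 7, 4, 9] cursor@6
After 6 (delete_current): list=[81, 87, 79, 34, 7, 4, 9] cursor@34
After 7 (next): list=[81, 87, 79, 34, 7, 4, 9] cursor@7
After 8 (prev): list=[81, 87, 79, 34, 7, 4, 9] cursor@34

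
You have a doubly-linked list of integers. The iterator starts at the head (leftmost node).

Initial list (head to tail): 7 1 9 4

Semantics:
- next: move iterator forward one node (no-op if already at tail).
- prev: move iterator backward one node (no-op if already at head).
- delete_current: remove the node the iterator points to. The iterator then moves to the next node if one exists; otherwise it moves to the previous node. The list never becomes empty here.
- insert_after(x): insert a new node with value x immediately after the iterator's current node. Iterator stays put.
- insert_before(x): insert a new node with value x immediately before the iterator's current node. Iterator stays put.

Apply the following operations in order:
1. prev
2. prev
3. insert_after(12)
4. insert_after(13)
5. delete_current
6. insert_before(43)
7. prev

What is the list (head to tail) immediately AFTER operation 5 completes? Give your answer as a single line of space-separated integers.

Answer: 13 12 1 9 4

Derivation:
After 1 (prev): list=[7, 1, 9, 4] cursor@7
After 2 (prev): list=[7, 1, 9, 4] cursor@7
After 3 (insert_after(12)): list=[7, 12, 1, 9, 4] cursor@7
After 4 (insert_after(13)): list=[7, 13, 12, 1, 9, 4] cursor@7
After 5 (delete_current): list=[13, 12, 1, 9, 4] cursor@13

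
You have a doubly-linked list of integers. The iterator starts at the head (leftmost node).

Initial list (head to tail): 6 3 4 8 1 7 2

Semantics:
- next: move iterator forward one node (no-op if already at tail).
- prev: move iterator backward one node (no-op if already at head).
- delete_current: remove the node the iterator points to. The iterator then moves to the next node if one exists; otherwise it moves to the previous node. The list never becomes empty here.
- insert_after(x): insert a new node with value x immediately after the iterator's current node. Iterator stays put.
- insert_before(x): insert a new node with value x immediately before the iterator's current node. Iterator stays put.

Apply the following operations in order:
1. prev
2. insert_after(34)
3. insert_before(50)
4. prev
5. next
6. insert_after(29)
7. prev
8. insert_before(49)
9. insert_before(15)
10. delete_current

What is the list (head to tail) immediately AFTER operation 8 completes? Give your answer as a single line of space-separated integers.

Answer: 49 50 6 29 34 3 4 8 1 7 2

Derivation:
After 1 (prev): list=[6, 3, 4, 8, 1, 7, 2] cursor@6
After 2 (insert_after(34)): list=[6, 34, 3, 4, 8, 1, 7, 2] cursor@6
After 3 (insert_before(50)): list=[50, 6, 34, 3, 4, 8, 1, 7, 2] cursor@6
After 4 (prev): list=[50, 6, 34, 3, 4, 8, 1, 7, 2] cursor@50
After 5 (next): list=[50, 6, 34, 3, 4, 8, 1, 7, 2] cursor@6
After 6 (insert_after(29)): list=[50, 6, 29, 34, 3, 4, 8, 1, 7, 2] cursor@6
After 7 (prev): list=[50, 6, 29, 34, 3, 4, 8, 1, 7, 2] cursor@50
After 8 (insert_before(49)): list=[49, 50, 6, 29, 34, 3, 4, 8, 1, 7, 2] cursor@50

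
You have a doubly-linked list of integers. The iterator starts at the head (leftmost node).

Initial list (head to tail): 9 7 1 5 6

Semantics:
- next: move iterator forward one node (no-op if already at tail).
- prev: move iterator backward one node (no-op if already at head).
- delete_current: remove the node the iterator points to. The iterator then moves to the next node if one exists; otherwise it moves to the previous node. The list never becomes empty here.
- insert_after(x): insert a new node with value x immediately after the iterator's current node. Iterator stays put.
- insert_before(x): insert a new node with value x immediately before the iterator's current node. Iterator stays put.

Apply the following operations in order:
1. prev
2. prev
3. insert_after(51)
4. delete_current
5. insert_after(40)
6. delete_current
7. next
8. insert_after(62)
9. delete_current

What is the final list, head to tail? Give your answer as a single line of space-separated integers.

Answer: 40 62 1 5 6

Derivation:
After 1 (prev): list=[9, 7, 1, 5, 6] cursor@9
After 2 (prev): list=[9, 7, 1, 5, 6] cursor@9
After 3 (insert_after(51)): list=[9, 51, 7, 1, 5, 6] cursor@9
After 4 (delete_current): list=[51, 7, 1, 5, 6] cursor@51
After 5 (insert_after(40)): list=[51, 40, 7, 1, 5, 6] cursor@51
After 6 (delete_current): list=[40, 7, 1, 5, 6] cursor@40
After 7 (next): list=[40, 7, 1, 5, 6] cursor@7
After 8 (insert_after(62)): list=[40, 7, 62, 1, 5, 6] cursor@7
After 9 (delete_current): list=[40, 62, 1, 5, 6] cursor@62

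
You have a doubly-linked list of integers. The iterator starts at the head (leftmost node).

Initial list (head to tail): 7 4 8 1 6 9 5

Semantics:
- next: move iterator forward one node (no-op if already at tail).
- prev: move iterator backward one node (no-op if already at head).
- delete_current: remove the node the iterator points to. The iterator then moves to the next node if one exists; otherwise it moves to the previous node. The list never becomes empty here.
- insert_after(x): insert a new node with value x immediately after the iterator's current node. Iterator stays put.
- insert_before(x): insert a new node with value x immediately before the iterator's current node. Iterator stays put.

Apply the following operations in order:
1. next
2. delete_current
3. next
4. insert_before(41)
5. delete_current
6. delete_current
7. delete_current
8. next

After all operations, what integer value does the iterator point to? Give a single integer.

Answer: 5

Derivation:
After 1 (next): list=[7, 4, 8, 1, 6, 9, 5] cursor@4
After 2 (delete_current): list=[7, 8, 1, 6, 9, 5] cursor@8
After 3 (next): list=[7, 8, 1, 6, 9, 5] cursor@1
After 4 (insert_before(41)): list=[7, 8, 41, 1, 6, 9, 5] cursor@1
After 5 (delete_current): list=[7, 8, 41, 6, 9, 5] cursor@6
After 6 (delete_current): list=[7, 8, 41, 9, 5] cursor@9
After 7 (delete_current): list=[7, 8, 41, 5] cursor@5
After 8 (next): list=[7, 8, 41, 5] cursor@5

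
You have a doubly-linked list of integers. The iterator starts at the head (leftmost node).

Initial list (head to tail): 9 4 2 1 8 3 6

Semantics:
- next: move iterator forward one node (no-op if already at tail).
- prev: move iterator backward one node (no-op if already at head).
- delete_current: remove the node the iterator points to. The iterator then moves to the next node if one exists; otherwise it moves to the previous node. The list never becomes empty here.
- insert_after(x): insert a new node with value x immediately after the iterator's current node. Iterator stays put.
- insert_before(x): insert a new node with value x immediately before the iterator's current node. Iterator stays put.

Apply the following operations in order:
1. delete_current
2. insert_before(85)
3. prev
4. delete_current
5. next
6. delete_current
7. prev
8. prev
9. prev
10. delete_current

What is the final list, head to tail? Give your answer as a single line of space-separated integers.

Answer: 1 8 3 6

Derivation:
After 1 (delete_current): list=[4, 2, 1, 8, 3, 6] cursor@4
After 2 (insert_before(85)): list=[85, 4, 2, 1, 8, 3, 6] cursor@4
After 3 (prev): list=[85, 4, 2, 1, 8, 3, 6] cursor@85
After 4 (delete_current): list=[4, 2, 1, 8, 3, 6] cursor@4
After 5 (next): list=[4, 2, 1, 8, 3, 6] cursor@2
After 6 (delete_current): list=[4, 1, 8, 3, 6] cursor@1
After 7 (prev): list=[4, 1, 8, 3, 6] cursor@4
After 8 (prev): list=[4, 1, 8, 3, 6] cursor@4
After 9 (prev): list=[4, 1, 8, 3, 6] cursor@4
After 10 (delete_current): list=[1, 8, 3, 6] cursor@1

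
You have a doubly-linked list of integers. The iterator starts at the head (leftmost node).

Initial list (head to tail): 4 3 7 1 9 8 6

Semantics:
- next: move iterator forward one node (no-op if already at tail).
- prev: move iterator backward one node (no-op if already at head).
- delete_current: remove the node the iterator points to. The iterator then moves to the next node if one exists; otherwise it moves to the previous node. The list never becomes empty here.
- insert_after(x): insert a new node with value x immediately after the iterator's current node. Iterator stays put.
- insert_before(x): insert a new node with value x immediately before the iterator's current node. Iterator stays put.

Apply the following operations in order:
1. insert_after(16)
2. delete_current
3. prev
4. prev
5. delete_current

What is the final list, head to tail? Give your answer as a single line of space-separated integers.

Answer: 3 7 1 9 8 6

Derivation:
After 1 (insert_after(16)): list=[4, 16, 3, 7, 1, 9, 8, 6] cursor@4
After 2 (delete_current): list=[16, 3, 7, 1, 9, 8, 6] cursor@16
After 3 (prev): list=[16, 3, 7, 1, 9, 8, 6] cursor@16
After 4 (prev): list=[16, 3, 7, 1, 9, 8, 6] cursor@16
After 5 (delete_current): list=[3, 7, 1, 9, 8, 6] cursor@3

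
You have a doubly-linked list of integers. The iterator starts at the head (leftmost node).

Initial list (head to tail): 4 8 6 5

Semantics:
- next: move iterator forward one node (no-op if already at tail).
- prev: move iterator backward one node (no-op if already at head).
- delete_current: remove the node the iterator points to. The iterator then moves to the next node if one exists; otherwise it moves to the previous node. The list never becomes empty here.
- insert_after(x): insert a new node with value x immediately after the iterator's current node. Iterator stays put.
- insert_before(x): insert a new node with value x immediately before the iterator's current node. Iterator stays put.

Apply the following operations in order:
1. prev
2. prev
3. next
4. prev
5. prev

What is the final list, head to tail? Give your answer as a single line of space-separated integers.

Answer: 4 8 6 5

Derivation:
After 1 (prev): list=[4, 8, 6, 5] cursor@4
After 2 (prev): list=[4, 8, 6, 5] cursor@4
After 3 (next): list=[4, 8, 6, 5] cursor@8
After 4 (prev): list=[4, 8, 6, 5] cursor@4
After 5 (prev): list=[4, 8, 6, 5] cursor@4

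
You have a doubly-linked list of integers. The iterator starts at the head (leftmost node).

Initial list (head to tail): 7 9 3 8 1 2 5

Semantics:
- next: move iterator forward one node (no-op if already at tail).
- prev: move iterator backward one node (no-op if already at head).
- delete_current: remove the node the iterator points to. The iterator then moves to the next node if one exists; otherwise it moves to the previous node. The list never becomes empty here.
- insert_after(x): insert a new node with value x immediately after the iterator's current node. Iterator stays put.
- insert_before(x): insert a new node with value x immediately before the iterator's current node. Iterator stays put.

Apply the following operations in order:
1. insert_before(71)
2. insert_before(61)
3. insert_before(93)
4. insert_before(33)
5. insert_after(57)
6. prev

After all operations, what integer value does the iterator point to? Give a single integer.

Answer: 33

Derivation:
After 1 (insert_before(71)): list=[71, 7, 9, 3, 8, 1, 2, 5] cursor@7
After 2 (insert_before(61)): list=[71, 61, 7, 9, 3, 8, 1, 2, 5] cursor@7
After 3 (insert_before(93)): list=[71, 61, 93, 7, 9, 3, 8, 1, 2, 5] cursor@7
After 4 (insert_before(33)): list=[71, 61, 93, 33, 7, 9, 3, 8, 1, 2, 5] cursor@7
After 5 (insert_after(57)): list=[71, 61, 93, 33, 7, 57, 9, 3, 8, 1, 2, 5] cursor@7
After 6 (prev): list=[71, 61, 93, 33, 7, 57, 9, 3, 8, 1, 2, 5] cursor@33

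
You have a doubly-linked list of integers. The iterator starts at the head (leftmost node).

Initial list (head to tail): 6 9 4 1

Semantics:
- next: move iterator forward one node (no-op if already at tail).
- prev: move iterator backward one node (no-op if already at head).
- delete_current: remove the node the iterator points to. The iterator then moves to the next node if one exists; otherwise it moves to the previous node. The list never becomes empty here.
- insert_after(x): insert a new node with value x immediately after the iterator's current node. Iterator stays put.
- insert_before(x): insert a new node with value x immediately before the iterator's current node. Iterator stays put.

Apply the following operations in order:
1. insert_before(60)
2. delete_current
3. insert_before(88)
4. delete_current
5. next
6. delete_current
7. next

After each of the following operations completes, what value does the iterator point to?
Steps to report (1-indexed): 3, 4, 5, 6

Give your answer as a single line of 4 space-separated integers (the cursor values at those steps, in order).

Answer: 9 4 1 4

Derivation:
After 1 (insert_before(60)): list=[60, 6, 9, 4, 1] cursor@6
After 2 (delete_current): list=[60, 9, 4, 1] cursor@9
After 3 (insert_before(88)): list=[60, 88, 9, 4, 1] cursor@9
After 4 (delete_current): list=[60, 88, 4, 1] cursor@4
After 5 (next): list=[60, 88, 4, 1] cursor@1
After 6 (delete_current): list=[60, 88, 4] cursor@4
After 7 (next): list=[60, 88, 4] cursor@4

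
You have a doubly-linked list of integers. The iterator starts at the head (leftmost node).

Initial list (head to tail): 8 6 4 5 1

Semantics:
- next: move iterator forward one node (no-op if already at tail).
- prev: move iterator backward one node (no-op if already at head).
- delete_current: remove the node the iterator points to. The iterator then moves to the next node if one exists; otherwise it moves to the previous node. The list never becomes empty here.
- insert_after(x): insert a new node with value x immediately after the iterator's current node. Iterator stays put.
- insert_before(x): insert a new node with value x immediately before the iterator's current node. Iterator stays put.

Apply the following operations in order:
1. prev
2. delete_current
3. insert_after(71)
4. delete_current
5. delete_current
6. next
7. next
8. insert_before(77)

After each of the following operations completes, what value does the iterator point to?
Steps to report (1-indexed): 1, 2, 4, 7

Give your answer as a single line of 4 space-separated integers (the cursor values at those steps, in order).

After 1 (prev): list=[8, 6, 4, 5, 1] cursor@8
After 2 (delete_current): list=[6, 4, 5, 1] cursor@6
After 3 (insert_after(71)): list=[6, 71, 4, 5, 1] cursor@6
After 4 (delete_current): list=[71, 4, 5, 1] cursor@71
After 5 (delete_current): list=[4, 5, 1] cursor@4
After 6 (next): list=[4, 5, 1] cursor@5
After 7 (next): list=[4, 5, 1] cursor@1
After 8 (insert_before(77)): list=[4, 5, 77, 1] cursor@1

Answer: 8 6 71 1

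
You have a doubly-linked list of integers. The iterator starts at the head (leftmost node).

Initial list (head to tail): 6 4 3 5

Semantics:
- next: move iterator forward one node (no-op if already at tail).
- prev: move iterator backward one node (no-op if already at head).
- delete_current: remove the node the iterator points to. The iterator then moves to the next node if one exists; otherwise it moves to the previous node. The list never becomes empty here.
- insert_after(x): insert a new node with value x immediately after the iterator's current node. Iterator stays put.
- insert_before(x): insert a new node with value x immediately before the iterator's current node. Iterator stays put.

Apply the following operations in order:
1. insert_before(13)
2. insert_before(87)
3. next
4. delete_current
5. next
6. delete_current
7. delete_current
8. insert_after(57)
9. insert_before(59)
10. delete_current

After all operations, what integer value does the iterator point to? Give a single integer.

Answer: 57

Derivation:
After 1 (insert_before(13)): list=[13, 6, 4, 3, 5] cursor@6
After 2 (insert_before(87)): list=[13, 87, 6, 4, 3, 5] cursor@6
After 3 (next): list=[13, 87, 6, 4, 3, 5] cursor@4
After 4 (delete_current): list=[13, 87, 6, 3, 5] cursor@3
After 5 (next): list=[13, 87, 6, 3, 5] cursor@5
After 6 (delete_current): list=[13, 87, 6, 3] cursor@3
After 7 (delete_current): list=[13, 87, 6] cursor@6
After 8 (insert_after(57)): list=[13, 87, 6, 57] cursor@6
After 9 (insert_before(59)): list=[13, 87, 59, 6, 57] cursor@6
After 10 (delete_current): list=[13, 87, 59, 57] cursor@57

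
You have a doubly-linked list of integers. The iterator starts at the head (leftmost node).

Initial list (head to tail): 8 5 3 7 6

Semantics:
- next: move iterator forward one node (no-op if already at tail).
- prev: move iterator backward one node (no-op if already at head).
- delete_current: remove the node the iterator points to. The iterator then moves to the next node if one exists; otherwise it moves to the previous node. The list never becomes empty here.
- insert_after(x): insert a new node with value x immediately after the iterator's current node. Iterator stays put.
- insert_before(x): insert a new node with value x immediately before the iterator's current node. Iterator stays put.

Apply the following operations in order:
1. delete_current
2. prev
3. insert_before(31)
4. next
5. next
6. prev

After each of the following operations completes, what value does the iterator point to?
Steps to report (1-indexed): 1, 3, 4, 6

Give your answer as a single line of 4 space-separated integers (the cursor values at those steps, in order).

After 1 (delete_current): list=[5, 3, 7, 6] cursor@5
After 2 (prev): list=[5, 3, 7, 6] cursor@5
After 3 (insert_before(31)): list=[31, 5, 3, 7, 6] cursor@5
After 4 (next): list=[31, 5, 3, 7, 6] cursor@3
After 5 (next): list=[31, 5, 3, 7, 6] cursor@7
After 6 (prev): list=[31, 5, 3, 7, 6] cursor@3

Answer: 5 5 3 3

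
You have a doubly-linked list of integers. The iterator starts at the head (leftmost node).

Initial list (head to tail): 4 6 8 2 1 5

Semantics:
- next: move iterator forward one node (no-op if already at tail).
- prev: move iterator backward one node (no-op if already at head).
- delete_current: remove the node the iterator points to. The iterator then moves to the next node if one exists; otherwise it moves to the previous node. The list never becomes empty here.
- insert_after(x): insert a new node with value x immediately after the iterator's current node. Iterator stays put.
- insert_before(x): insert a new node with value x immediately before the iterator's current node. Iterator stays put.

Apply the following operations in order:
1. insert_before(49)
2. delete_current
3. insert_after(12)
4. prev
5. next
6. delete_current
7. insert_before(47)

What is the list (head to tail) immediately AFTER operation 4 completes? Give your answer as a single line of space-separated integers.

After 1 (insert_before(49)): list=[49, 4, 6, 8, 2, 1, 5] cursor@4
After 2 (delete_current): list=[49, 6, 8, 2, 1, 5] cursor@6
After 3 (insert_after(12)): list=[49, 6, 12, 8, 2, 1, 5] cursor@6
After 4 (prev): list=[49, 6, 12, 8, 2, 1, 5] cursor@49

Answer: 49 6 12 8 2 1 5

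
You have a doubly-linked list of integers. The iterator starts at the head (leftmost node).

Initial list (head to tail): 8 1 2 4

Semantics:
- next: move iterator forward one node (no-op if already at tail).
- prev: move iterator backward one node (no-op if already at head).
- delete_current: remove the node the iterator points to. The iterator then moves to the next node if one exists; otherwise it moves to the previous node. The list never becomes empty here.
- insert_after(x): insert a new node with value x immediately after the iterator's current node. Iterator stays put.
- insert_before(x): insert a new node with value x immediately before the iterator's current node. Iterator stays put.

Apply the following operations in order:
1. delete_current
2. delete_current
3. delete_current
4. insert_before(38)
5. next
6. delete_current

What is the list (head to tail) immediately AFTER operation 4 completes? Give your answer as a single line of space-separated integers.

After 1 (delete_current): list=[1, 2, 4] cursor@1
After 2 (delete_current): list=[2, 4] cursor@2
After 3 (delete_current): list=[4] cursor@4
After 4 (insert_before(38)): list=[38, 4] cursor@4

Answer: 38 4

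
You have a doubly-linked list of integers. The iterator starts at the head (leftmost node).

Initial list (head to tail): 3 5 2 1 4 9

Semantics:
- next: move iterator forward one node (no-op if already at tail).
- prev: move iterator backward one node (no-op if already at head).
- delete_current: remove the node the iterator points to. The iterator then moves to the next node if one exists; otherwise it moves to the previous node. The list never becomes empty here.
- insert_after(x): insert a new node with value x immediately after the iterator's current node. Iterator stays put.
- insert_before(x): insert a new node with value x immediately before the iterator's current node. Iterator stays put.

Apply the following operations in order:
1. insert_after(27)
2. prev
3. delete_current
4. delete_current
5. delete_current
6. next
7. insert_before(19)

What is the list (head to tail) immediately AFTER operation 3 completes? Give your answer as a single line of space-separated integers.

After 1 (insert_after(27)): list=[3, 27, 5, 2, 1, 4, 9] cursor@3
After 2 (prev): list=[3, 27, 5, 2, 1, 4, 9] cursor@3
After 3 (delete_current): list=[27, 5, 2, 1, 4, 9] cursor@27

Answer: 27 5 2 1 4 9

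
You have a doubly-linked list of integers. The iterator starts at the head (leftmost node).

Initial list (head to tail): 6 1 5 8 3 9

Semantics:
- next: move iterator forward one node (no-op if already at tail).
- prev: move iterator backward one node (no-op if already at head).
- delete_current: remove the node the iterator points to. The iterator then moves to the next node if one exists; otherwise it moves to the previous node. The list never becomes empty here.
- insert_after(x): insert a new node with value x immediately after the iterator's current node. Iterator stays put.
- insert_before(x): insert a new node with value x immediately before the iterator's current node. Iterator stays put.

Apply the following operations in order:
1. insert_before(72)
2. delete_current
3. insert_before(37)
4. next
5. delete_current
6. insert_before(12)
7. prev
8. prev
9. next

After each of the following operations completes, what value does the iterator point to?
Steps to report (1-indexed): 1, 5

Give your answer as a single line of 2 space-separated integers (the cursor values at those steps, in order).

Answer: 6 8

Derivation:
After 1 (insert_before(72)): list=[72, 6, 1, 5, 8, 3, 9] cursor@6
After 2 (delete_current): list=[72, 1, 5, 8, 3, 9] cursor@1
After 3 (insert_before(37)): list=[72, 37, 1, 5, 8, 3, 9] cursor@1
After 4 (next): list=[72, 37, 1, 5, 8, 3, 9] cursor@5
After 5 (delete_current): list=[72, 37, 1, 8, 3, 9] cursor@8
After 6 (insert_before(12)): list=[72, 37, 1, 12, 8, 3, 9] cursor@8
After 7 (prev): list=[72, 37, 1, 12, 8, 3, 9] cursor@12
After 8 (prev): list=[72, 37, 1, 12, 8, 3, 9] cursor@1
After 9 (next): list=[72, 37, 1, 12, 8, 3, 9] cursor@12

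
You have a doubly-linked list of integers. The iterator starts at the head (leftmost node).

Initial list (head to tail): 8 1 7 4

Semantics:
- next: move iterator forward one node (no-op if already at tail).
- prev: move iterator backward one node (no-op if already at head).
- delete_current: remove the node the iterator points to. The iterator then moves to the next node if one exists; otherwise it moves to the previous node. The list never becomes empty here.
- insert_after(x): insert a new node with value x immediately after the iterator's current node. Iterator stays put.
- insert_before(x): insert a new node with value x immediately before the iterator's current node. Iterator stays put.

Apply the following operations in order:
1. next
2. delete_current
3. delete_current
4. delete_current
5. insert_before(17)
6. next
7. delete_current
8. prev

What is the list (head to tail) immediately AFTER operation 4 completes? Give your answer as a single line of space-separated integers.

Answer: 8

Derivation:
After 1 (next): list=[8, 1, 7, 4] cursor@1
After 2 (delete_current): list=[8, 7, 4] cursor@7
After 3 (delete_current): list=[8, 4] cursor@4
After 4 (delete_current): list=[8] cursor@8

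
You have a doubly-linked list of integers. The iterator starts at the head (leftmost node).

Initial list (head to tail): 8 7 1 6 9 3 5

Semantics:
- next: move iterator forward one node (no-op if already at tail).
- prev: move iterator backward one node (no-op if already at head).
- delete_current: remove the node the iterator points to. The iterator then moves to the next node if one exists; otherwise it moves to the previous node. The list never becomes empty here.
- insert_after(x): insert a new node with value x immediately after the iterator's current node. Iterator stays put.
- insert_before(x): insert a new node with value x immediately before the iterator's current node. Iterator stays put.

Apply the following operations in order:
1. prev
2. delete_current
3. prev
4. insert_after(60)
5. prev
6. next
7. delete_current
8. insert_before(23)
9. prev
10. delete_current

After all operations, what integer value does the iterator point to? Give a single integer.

After 1 (prev): list=[8, 7, 1, 6, 9, 3, 5] cursor@8
After 2 (delete_current): list=[7, 1, 6, 9, 3, 5] cursor@7
After 3 (prev): list=[7, 1, 6, 9, 3, 5] cursor@7
After 4 (insert_after(60)): list=[7, 60, 1, 6, 9, 3, 5] cursor@7
After 5 (prev): list=[7, 60, 1, 6, 9, 3, 5] cursor@7
After 6 (next): list=[7, 60, 1, 6, 9, 3, 5] cursor@60
After 7 (delete_current): list=[7, 1, 6, 9, 3, 5] cursor@1
After 8 (insert_before(23)): list=[7, 23, 1, 6, 9, 3, 5] cursor@1
After 9 (prev): list=[7, 23, 1, 6, 9, 3, 5] cursor@23
After 10 (delete_current): list=[7, 1, 6, 9, 3, 5] cursor@1

Answer: 1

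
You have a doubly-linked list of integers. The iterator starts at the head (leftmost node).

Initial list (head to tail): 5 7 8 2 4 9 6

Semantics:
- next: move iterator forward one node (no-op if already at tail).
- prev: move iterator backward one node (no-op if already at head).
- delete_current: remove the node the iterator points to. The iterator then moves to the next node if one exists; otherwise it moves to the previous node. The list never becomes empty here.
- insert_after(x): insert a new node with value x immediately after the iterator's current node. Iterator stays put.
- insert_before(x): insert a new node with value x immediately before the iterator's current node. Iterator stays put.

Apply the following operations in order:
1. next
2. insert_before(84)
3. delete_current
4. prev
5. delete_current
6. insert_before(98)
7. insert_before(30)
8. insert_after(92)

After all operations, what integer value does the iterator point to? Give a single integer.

Answer: 8

Derivation:
After 1 (next): list=[5, 7, 8, 2, 4, 9, 6] cursor@7
After 2 (insert_before(84)): list=[5, 84, 7, 8, 2, 4, 9, 6] cursor@7
After 3 (delete_current): list=[5, 84, 8, 2, 4, 9, 6] cursor@8
After 4 (prev): list=[5, 84, 8, 2, 4, 9, 6] cursor@84
After 5 (delete_current): list=[5, 8, 2, 4, 9, 6] cursor@8
After 6 (insert_before(98)): list=[5, 98, 8, 2, 4, 9, 6] cursor@8
After 7 (insert_before(30)): list=[5, 98, 30, 8, 2, 4, 9, 6] cursor@8
After 8 (insert_after(92)): list=[5, 98, 30, 8, 92, 2, 4, 9, 6] cursor@8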